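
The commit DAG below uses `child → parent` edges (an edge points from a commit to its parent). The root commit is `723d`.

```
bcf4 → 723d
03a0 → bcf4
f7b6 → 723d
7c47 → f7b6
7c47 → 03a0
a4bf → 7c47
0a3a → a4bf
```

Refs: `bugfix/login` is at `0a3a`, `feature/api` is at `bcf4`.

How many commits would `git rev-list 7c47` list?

5

Walking parent pointers from 7c47: reachable set = {03a0, 723d, 7c47, bcf4, f7b6}.
That is 5 commits.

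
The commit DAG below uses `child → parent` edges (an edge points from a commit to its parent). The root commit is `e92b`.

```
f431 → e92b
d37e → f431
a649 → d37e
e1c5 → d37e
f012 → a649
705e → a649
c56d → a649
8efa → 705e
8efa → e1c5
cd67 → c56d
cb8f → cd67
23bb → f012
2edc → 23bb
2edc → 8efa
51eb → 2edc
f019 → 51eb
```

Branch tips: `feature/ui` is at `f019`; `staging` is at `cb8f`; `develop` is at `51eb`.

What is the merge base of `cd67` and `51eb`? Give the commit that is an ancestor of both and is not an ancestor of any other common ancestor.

a649

Ancestors of cd67: {a649, c56d, cd67, d37e, e92b, f431}.
Ancestors of 51eb: {23bb, 2edc, 51eb, 705e, 8efa, a649, d37e, e1c5, e92b, f012, f431}.
Common ancestors: {a649, d37e, e92b, f431}.
Among these, a649 is not an ancestor of any other common ancestor — it is the merge base.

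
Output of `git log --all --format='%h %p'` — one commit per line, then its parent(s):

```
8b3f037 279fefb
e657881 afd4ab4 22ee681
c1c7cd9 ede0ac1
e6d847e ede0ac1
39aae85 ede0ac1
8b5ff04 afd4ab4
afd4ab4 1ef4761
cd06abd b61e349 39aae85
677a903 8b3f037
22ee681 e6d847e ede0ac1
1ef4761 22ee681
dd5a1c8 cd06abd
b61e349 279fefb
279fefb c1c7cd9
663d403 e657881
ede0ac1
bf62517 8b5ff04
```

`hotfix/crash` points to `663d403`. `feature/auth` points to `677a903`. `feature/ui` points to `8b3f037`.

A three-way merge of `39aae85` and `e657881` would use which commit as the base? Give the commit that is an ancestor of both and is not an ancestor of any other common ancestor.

ede0ac1

Ancestors of 39aae85: {39aae85, ede0ac1}.
Ancestors of e657881: {1ef4761, 22ee681, afd4ab4, e657881, e6d847e, ede0ac1}.
Common ancestors: {ede0ac1}.
The only common ancestor is ede0ac1, so it is the merge base.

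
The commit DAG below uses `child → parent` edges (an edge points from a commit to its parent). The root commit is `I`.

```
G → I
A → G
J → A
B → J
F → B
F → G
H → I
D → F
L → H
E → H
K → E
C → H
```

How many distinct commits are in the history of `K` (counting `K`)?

Walking parent pointers from K: reachable set = {E, H, I, K}.
That is 4 commits.

4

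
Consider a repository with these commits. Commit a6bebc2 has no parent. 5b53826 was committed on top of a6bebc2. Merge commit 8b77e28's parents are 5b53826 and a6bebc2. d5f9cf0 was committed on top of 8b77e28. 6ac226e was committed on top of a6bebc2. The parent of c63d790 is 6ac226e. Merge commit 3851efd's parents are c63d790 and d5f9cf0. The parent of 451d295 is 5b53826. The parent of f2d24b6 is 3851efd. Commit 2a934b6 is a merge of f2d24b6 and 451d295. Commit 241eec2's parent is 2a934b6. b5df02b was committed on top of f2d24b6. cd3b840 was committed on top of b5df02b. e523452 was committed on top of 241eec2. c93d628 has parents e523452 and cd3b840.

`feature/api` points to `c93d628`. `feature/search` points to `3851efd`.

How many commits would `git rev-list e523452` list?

Walking parent pointers from e523452: reachable set = {241eec2, 2a934b6, 3851efd, 451d295, 5b53826, 6ac226e, 8b77e28, a6bebc2, c63d790, d5f9cf0, e523452, f2d24b6}.
That is 12 commits.

12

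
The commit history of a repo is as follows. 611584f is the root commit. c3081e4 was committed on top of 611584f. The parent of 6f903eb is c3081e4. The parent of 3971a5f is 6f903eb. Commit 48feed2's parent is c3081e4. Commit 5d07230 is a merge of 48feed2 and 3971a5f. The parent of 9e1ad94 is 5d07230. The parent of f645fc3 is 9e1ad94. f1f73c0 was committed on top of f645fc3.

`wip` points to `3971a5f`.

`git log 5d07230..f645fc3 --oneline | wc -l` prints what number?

Reachable from f645fc3: {3971a5f, 48feed2, 5d07230, 611584f, 6f903eb, 9e1ad94, c3081e4, f645fc3}.
Reachable from 5d07230: {3971a5f, 48feed2, 5d07230, 611584f, 6f903eb, c3081e4}.
In f645fc3's history but not 5d07230's: {9e1ad94, f645fc3} — 2 commits.

2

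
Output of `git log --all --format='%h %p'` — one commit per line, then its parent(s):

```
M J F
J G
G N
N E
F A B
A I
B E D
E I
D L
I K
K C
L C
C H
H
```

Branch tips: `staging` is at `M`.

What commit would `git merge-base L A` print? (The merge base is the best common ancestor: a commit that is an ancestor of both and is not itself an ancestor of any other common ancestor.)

C

Ancestors of L: {C, H, L}.
Ancestors of A: {A, C, H, I, K}.
Common ancestors: {C, H}.
Among these, C is not an ancestor of any other common ancestor — it is the merge base.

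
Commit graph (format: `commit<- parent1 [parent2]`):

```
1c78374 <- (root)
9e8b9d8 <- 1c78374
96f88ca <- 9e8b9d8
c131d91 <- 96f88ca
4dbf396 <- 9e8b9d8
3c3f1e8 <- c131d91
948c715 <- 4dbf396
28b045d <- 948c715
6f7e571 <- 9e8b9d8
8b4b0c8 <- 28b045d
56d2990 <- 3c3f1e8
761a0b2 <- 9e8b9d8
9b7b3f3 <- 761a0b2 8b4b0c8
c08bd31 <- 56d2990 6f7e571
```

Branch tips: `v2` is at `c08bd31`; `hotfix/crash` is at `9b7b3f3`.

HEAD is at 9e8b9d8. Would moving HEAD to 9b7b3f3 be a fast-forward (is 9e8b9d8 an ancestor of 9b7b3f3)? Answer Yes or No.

A fast-forward from 9e8b9d8 to 9b7b3f3 is possible iff 9e8b9d8 is an ancestor of 9b7b3f3.
Ancestors of 9b7b3f3: {1c78374, 28b045d, 4dbf396, 761a0b2, 8b4b0c8, 948c715, 9b7b3f3, 9e8b9d8}.
9e8b9d8 is among them, so fast-forward is possible.

Yes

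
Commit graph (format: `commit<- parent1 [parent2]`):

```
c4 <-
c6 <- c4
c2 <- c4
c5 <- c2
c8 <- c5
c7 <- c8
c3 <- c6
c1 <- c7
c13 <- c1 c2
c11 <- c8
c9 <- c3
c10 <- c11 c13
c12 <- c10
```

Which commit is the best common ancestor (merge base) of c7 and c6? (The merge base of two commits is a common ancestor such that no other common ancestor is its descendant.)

Ancestors of c7: {c2, c4, c5, c7, c8}.
Ancestors of c6: {c4, c6}.
Common ancestors: {c4}.
The only common ancestor is c4, so it is the merge base.

c4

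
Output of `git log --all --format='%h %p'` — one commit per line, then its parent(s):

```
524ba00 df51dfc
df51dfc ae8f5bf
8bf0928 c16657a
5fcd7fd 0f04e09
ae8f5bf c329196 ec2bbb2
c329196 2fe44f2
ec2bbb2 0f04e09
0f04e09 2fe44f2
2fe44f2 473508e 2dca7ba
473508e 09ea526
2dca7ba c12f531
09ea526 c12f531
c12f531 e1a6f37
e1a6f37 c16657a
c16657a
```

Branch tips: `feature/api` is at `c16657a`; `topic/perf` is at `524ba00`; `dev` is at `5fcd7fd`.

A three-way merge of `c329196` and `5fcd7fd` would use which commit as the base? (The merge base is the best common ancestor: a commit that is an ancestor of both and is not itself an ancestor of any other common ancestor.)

Ancestors of c329196: {09ea526, 2dca7ba, 2fe44f2, 473508e, c12f531, c16657a, c329196, e1a6f37}.
Ancestors of 5fcd7fd: {09ea526, 0f04e09, 2dca7ba, 2fe44f2, 473508e, 5fcd7fd, c12f531, c16657a, e1a6f37}.
Common ancestors: {09ea526, 2dca7ba, 2fe44f2, 473508e, c12f531, c16657a, e1a6f37}.
Among these, 2fe44f2 is not an ancestor of any other common ancestor — it is the merge base.

2fe44f2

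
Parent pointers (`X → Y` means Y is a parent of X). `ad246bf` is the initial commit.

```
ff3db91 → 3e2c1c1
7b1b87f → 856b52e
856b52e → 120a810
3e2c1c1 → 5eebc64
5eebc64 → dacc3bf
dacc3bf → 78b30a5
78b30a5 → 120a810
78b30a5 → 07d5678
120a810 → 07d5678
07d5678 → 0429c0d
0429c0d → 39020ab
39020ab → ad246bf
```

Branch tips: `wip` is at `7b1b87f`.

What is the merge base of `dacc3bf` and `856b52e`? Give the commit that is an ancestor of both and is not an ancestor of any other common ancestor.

120a810

Ancestors of dacc3bf: {0429c0d, 07d5678, 120a810, 39020ab, 78b30a5, ad246bf, dacc3bf}.
Ancestors of 856b52e: {0429c0d, 07d5678, 120a810, 39020ab, 856b52e, ad246bf}.
Common ancestors: {0429c0d, 07d5678, 120a810, 39020ab, ad246bf}.
Among these, 120a810 is not an ancestor of any other common ancestor — it is the merge base.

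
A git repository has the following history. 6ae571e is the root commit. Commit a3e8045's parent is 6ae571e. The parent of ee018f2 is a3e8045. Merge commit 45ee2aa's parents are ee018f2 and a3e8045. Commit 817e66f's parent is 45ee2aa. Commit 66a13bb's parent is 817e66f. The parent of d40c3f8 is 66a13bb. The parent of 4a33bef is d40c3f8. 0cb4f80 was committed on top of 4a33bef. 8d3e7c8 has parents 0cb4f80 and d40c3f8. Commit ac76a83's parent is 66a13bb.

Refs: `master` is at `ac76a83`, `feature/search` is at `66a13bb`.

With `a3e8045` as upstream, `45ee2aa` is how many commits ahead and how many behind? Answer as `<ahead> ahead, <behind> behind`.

Reachable from 45ee2aa: {45ee2aa, 6ae571e, a3e8045, ee018f2}.
Reachable from a3e8045: {6ae571e, a3e8045}.
Only in 45ee2aa's history (ahead): {45ee2aa, ee018f2} — 2.
Only in a3e8045's history (behind): {} — 0.

2 ahead, 0 behind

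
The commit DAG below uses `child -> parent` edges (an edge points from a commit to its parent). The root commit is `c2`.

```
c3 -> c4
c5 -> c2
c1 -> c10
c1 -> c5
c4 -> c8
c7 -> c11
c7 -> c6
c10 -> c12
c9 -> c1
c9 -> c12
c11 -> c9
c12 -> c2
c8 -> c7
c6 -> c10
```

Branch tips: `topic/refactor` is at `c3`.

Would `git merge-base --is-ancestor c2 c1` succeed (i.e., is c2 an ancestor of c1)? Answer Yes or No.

Yes

Ancestors of c1 (commits reachable by following parents): {c1, c10, c12, c2, c5}.
c2 is in that set, so it is an ancestor of c1.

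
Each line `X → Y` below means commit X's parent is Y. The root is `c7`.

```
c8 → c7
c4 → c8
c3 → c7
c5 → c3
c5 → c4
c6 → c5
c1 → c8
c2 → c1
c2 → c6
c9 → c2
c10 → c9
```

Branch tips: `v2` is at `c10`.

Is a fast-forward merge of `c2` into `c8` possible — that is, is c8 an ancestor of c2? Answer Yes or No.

Yes

A fast-forward from c8 to c2 is possible iff c8 is an ancestor of c2.
Ancestors of c2: {c1, c2, c3, c4, c5, c6, c7, c8}.
c8 is among them, so fast-forward is possible.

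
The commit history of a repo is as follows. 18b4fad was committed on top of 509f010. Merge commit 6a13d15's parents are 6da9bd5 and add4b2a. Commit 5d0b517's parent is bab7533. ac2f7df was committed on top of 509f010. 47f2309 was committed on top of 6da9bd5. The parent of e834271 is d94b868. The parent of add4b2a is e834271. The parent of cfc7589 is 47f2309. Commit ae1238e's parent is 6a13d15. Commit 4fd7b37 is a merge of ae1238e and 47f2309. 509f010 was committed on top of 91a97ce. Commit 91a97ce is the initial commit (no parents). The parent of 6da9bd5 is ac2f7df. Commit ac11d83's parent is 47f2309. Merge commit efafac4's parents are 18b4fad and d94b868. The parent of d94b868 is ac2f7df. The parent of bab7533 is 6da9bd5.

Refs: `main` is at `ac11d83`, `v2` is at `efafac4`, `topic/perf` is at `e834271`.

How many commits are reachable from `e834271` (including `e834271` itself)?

5

Walking parent pointers from e834271: reachable set = {509f010, 91a97ce, ac2f7df, d94b868, e834271}.
That is 5 commits.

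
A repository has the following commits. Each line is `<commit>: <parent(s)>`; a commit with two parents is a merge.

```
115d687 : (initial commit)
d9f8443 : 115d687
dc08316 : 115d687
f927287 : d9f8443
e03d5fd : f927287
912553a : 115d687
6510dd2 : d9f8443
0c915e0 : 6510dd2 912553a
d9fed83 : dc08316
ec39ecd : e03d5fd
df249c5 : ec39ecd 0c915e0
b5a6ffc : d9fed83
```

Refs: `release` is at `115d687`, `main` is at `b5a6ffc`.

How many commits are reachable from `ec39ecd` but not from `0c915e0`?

3

Reachable from ec39ecd: {115d687, d9f8443, e03d5fd, ec39ecd, f927287}.
Reachable from 0c915e0: {0c915e0, 115d687, 6510dd2, 912553a, d9f8443}.
In ec39ecd's history but not 0c915e0's: {e03d5fd, ec39ecd, f927287} — 3 commits.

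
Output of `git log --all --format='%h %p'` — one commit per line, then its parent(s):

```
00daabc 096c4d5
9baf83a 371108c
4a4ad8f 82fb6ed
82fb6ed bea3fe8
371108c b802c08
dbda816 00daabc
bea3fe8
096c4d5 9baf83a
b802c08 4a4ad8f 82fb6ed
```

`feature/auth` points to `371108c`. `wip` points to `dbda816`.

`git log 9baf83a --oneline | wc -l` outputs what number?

Walking parent pointers from 9baf83a: reachable set = {371108c, 4a4ad8f, 82fb6ed, 9baf83a, b802c08, bea3fe8}.
That is 6 commits.

6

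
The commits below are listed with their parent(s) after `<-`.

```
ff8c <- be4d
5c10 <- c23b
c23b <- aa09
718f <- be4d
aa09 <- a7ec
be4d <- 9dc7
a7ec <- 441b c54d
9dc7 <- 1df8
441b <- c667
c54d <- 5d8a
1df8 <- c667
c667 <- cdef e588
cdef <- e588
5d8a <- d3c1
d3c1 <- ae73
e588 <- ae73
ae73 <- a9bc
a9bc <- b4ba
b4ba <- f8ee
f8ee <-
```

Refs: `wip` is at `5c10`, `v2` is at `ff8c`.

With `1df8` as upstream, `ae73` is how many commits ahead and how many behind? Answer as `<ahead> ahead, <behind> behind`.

0 ahead, 4 behind

Reachable from ae73: {a9bc, ae73, b4ba, f8ee}.
Reachable from 1df8: {1df8, a9bc, ae73, b4ba, c667, cdef, e588, f8ee}.
Only in ae73's history (ahead): {} — 0.
Only in 1df8's history (behind): {1df8, c667, cdef, e588} — 4.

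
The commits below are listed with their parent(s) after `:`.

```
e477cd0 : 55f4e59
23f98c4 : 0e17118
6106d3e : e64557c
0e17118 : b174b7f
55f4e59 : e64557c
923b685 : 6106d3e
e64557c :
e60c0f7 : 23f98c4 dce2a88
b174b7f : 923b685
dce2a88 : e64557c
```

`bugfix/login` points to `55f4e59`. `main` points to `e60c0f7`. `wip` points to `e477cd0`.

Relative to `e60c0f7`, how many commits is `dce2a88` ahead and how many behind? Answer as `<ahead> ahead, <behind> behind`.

Reachable from dce2a88: {dce2a88, e64557c}.
Reachable from e60c0f7: {0e17118, 23f98c4, 6106d3e, 923b685, b174b7f, dce2a88, e60c0f7, e64557c}.
Only in dce2a88's history (ahead): {} — 0.
Only in e60c0f7's history (behind): {0e17118, 23f98c4, 6106d3e, 923b685, b174b7f, e60c0f7} — 6.

0 ahead, 6 behind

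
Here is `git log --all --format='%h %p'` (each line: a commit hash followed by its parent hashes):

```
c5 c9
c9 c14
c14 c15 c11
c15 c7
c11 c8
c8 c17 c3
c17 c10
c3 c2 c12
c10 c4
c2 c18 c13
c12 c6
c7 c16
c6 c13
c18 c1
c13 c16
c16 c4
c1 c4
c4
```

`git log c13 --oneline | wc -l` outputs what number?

3

Walking parent pointers from c13: reachable set = {c13, c16, c4}.
That is 3 commits.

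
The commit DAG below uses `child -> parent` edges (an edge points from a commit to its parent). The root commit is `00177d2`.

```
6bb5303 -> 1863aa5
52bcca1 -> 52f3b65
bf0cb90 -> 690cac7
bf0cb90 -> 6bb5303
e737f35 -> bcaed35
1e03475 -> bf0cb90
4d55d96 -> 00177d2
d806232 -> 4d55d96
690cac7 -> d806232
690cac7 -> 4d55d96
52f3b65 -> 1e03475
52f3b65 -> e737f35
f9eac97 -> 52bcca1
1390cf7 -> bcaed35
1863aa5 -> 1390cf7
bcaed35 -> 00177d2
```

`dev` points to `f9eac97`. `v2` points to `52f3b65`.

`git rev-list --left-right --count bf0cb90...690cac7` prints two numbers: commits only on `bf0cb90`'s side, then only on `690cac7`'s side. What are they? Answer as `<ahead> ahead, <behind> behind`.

Reachable from bf0cb90: {00177d2, 1390cf7, 1863aa5, 4d55d96, 690cac7, 6bb5303, bcaed35, bf0cb90, d806232}.
Reachable from 690cac7: {00177d2, 4d55d96, 690cac7, d806232}.
Only in bf0cb90's history (ahead): {1390cf7, 1863aa5, 6bb5303, bcaed35, bf0cb90} — 5.
Only in 690cac7's history (behind): {} — 0.

5 ahead, 0 behind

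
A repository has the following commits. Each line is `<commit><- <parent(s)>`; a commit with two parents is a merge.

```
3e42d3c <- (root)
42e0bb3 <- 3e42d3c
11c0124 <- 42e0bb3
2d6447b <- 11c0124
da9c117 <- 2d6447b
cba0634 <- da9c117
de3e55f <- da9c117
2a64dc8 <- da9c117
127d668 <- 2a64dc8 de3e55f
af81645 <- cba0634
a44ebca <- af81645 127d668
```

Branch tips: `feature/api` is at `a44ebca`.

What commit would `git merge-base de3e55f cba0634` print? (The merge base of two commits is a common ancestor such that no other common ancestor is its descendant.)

da9c117

Ancestors of de3e55f: {11c0124, 2d6447b, 3e42d3c, 42e0bb3, da9c117, de3e55f}.
Ancestors of cba0634: {11c0124, 2d6447b, 3e42d3c, 42e0bb3, cba0634, da9c117}.
Common ancestors: {11c0124, 2d6447b, 3e42d3c, 42e0bb3, da9c117}.
Among these, da9c117 is not an ancestor of any other common ancestor — it is the merge base.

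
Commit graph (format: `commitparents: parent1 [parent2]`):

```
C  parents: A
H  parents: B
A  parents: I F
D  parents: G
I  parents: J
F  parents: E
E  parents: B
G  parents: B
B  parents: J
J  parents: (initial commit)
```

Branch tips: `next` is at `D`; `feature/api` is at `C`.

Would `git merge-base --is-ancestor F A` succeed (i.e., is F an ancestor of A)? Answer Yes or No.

Yes

Ancestors of A (commits reachable by following parents): {A, B, E, F, I, J}.
F is in that set, so it is an ancestor of A.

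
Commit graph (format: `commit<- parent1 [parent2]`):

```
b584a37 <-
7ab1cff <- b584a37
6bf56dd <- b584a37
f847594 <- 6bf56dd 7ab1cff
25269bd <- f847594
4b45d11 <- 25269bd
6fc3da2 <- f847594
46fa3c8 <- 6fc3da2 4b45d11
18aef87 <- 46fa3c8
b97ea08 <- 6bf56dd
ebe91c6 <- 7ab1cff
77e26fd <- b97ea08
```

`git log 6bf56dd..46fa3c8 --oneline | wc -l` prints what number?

Reachable from 46fa3c8: {25269bd, 46fa3c8, 4b45d11, 6bf56dd, 6fc3da2, 7ab1cff, b584a37, f847594}.
Reachable from 6bf56dd: {6bf56dd, b584a37}.
In 46fa3c8's history but not 6bf56dd's: {25269bd, 46fa3c8, 4b45d11, 6fc3da2, 7ab1cff, f847594} — 6 commits.

6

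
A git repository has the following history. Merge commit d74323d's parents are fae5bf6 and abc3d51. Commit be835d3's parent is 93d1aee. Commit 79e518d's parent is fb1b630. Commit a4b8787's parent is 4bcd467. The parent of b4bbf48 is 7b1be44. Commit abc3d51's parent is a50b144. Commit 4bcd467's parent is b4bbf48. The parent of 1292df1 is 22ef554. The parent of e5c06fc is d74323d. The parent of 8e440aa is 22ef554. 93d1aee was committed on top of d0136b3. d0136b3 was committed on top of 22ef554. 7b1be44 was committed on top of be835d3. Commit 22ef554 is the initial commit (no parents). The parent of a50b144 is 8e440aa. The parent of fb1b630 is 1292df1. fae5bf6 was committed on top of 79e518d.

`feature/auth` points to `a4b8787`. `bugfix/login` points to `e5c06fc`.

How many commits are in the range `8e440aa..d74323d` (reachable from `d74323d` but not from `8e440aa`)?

Reachable from d74323d: {1292df1, 22ef554, 79e518d, 8e440aa, a50b144, abc3d51, d74323d, fae5bf6, fb1b630}.
Reachable from 8e440aa: {22ef554, 8e440aa}.
In d74323d's history but not 8e440aa's: {1292df1, 79e518d, a50b144, abc3d51, d74323d, fae5bf6, fb1b630} — 7 commits.

7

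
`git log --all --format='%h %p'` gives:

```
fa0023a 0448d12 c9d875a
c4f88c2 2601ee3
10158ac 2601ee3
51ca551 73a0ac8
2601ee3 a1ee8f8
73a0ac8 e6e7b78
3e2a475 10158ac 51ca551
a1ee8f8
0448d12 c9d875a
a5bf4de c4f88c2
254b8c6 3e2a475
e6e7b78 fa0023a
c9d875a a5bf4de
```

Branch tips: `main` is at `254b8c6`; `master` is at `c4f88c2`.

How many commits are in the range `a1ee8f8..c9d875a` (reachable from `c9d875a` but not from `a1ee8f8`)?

4

Reachable from c9d875a: {2601ee3, a1ee8f8, a5bf4de, c4f88c2, c9d875a}.
Reachable from a1ee8f8: {a1ee8f8}.
In c9d875a's history but not a1ee8f8's: {2601ee3, a5bf4de, c4f88c2, c9d875a} — 4 commits.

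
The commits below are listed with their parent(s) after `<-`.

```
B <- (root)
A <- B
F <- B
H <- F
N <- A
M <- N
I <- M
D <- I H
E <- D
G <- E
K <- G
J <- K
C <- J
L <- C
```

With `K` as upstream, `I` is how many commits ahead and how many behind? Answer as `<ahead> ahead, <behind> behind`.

0 ahead, 6 behind

Reachable from I: {A, B, I, M, N}.
Reachable from K: {A, B, D, E, F, G, H, I, K, M, N}.
Only in I's history (ahead): {} — 0.
Only in K's history (behind): {D, E, F, G, H, K} — 6.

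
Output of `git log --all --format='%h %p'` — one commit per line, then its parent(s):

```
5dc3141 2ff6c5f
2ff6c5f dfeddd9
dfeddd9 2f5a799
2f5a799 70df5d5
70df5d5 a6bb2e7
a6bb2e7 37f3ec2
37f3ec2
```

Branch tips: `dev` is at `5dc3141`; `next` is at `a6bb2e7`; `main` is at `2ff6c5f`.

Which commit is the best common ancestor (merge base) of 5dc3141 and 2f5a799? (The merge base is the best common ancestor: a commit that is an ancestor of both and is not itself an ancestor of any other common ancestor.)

Ancestors of 5dc3141: {2f5a799, 2ff6c5f, 37f3ec2, 5dc3141, 70df5d5, a6bb2e7, dfeddd9}.
Ancestors of 2f5a799: {2f5a799, 37f3ec2, 70df5d5, a6bb2e7}.
Common ancestors: {2f5a799, 37f3ec2, 70df5d5, a6bb2e7}.
Among these, 2f5a799 is not an ancestor of any other common ancestor — it is the merge base.

2f5a799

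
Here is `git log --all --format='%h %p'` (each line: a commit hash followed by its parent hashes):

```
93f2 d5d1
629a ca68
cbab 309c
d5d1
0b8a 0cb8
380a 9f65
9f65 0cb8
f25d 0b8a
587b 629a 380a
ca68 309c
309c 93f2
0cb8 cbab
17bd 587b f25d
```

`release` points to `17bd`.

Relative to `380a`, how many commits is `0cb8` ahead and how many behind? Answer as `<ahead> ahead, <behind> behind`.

Reachable from 0cb8: {0cb8, 309c, 93f2, cbab, d5d1}.
Reachable from 380a: {0cb8, 309c, 380a, 93f2, 9f65, cbab, d5d1}.
Only in 0cb8's history (ahead): {} — 0.
Only in 380a's history (behind): {380a, 9f65} — 2.

0 ahead, 2 behind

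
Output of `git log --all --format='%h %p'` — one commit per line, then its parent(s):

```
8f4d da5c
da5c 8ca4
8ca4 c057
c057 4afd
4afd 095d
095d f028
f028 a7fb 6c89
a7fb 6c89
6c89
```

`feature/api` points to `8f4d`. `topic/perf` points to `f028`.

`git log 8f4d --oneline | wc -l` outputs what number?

9

Walking parent pointers from 8f4d: reachable set = {095d, 4afd, 6c89, 8ca4, 8f4d, a7fb, c057, da5c, f028}.
That is 9 commits.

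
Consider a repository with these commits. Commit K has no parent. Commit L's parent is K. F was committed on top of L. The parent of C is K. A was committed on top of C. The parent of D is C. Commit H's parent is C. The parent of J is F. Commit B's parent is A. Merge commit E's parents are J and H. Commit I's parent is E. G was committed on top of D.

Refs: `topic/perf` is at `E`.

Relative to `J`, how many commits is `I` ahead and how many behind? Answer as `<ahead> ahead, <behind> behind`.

Reachable from I: {C, E, F, H, I, J, K, L}.
Reachable from J: {F, J, K, L}.
Only in I's history (ahead): {C, E, H, I} — 4.
Only in J's history (behind): {} — 0.

4 ahead, 0 behind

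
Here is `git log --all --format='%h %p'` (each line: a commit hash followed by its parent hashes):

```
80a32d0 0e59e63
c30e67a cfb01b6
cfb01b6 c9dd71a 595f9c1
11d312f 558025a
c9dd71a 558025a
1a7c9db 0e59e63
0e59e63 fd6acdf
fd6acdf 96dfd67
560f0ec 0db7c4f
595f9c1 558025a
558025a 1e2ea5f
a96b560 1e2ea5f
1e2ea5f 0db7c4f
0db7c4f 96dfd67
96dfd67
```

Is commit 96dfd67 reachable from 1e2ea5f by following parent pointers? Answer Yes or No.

Yes

Ancestors of 1e2ea5f (commits reachable by following parents): {0db7c4f, 1e2ea5f, 96dfd67}.
96dfd67 is in that set, so it is an ancestor of 1e2ea5f.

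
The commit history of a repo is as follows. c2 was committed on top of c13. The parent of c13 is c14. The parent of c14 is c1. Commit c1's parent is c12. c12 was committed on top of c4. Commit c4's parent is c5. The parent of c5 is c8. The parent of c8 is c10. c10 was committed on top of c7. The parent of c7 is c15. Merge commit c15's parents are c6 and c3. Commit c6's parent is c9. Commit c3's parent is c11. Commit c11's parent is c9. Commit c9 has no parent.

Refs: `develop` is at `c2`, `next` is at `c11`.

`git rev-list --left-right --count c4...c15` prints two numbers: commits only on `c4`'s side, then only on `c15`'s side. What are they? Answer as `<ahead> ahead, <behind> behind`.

Reachable from c4: {c10, c11, c15, c3, c4, c5, c6, c7, c8, c9}.
Reachable from c15: {c11, c15, c3, c6, c9}.
Only in c4's history (ahead): {c10, c4, c5, c7, c8} — 5.
Only in c15's history (behind): {} — 0.

5 ahead, 0 behind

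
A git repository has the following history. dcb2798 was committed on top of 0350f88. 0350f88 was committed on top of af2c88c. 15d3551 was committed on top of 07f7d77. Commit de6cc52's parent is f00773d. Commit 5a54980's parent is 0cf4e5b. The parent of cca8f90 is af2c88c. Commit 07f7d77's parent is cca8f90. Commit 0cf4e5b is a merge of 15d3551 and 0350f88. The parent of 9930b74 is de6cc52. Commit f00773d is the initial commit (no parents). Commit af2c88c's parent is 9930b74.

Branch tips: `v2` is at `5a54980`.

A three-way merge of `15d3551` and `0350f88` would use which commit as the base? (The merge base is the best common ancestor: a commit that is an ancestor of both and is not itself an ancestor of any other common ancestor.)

Ancestors of 15d3551: {07f7d77, 15d3551, 9930b74, af2c88c, cca8f90, de6cc52, f00773d}.
Ancestors of 0350f88: {0350f88, 9930b74, af2c88c, de6cc52, f00773d}.
Common ancestors: {9930b74, af2c88c, de6cc52, f00773d}.
Among these, af2c88c is not an ancestor of any other common ancestor — it is the merge base.

af2c88c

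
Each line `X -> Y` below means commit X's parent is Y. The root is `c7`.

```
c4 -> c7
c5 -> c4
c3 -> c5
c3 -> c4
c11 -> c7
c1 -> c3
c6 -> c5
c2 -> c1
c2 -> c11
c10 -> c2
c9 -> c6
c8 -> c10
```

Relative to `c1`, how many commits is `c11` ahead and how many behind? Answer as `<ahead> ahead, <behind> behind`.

1 ahead, 4 behind

Reachable from c11: {c11, c7}.
Reachable from c1: {c1, c3, c4, c5, c7}.
Only in c11's history (ahead): {c11} — 1.
Only in c1's history (behind): {c1, c3, c4, c5} — 4.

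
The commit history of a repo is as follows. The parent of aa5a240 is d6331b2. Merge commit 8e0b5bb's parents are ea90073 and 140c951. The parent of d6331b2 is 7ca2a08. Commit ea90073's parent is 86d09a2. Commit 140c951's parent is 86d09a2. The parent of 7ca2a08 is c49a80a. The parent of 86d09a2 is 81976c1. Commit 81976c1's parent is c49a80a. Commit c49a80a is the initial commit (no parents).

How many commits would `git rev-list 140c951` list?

4

Walking parent pointers from 140c951: reachable set = {140c951, 81976c1, 86d09a2, c49a80a}.
That is 4 commits.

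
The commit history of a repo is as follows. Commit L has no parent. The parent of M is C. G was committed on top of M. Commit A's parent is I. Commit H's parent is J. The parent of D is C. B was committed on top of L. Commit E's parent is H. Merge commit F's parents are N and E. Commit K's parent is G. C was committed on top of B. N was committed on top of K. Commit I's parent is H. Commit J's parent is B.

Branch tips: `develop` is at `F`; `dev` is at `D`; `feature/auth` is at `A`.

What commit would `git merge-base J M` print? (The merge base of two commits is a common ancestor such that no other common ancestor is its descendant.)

B

Ancestors of J: {B, J, L}.
Ancestors of M: {B, C, L, M}.
Common ancestors: {B, L}.
Among these, B is not an ancestor of any other common ancestor — it is the merge base.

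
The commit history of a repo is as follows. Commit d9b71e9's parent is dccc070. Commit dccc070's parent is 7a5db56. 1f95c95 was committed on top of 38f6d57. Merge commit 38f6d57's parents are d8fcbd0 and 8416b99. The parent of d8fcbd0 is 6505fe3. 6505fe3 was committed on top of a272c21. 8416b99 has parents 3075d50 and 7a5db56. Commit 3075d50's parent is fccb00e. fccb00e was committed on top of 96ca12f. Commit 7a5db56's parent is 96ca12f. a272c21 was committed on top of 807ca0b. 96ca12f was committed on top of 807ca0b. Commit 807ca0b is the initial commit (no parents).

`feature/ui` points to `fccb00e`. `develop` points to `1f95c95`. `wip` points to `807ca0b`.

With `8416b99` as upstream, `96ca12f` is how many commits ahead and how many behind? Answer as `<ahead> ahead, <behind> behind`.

0 ahead, 4 behind

Reachable from 96ca12f: {807ca0b, 96ca12f}.
Reachable from 8416b99: {3075d50, 7a5db56, 807ca0b, 8416b99, 96ca12f, fccb00e}.
Only in 96ca12f's history (ahead): {} — 0.
Only in 8416b99's history (behind): {3075d50, 7a5db56, 8416b99, fccb00e} — 4.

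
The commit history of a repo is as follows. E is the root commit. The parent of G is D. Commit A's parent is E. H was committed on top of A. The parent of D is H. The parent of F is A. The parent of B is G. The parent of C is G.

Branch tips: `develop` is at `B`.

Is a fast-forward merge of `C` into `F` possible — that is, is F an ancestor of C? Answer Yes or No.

A fast-forward from F to C is possible iff F is an ancestor of C.
Ancestors of C: {A, C, D, E, G, H}.
F is not among them, so fast-forward is not possible.

No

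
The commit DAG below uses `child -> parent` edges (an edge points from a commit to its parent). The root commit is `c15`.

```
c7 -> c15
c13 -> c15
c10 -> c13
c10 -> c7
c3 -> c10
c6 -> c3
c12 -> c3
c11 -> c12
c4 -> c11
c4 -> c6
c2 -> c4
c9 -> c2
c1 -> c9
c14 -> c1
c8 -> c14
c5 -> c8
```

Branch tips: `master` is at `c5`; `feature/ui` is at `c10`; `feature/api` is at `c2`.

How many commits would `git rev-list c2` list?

10

Walking parent pointers from c2: reachable set = {c10, c11, c12, c13, c15, c2, c3, c4, c6, c7}.
That is 10 commits.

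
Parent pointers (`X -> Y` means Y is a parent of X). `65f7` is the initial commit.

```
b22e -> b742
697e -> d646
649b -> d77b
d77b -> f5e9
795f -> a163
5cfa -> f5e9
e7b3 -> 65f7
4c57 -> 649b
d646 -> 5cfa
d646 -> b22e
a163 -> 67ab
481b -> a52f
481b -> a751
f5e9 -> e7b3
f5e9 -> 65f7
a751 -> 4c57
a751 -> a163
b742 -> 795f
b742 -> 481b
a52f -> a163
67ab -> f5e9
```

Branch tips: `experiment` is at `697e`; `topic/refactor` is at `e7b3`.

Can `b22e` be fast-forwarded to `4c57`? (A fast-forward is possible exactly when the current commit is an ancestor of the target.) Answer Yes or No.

A fast-forward from b22e to 4c57 is possible iff b22e is an ancestor of 4c57.
Ancestors of 4c57: {4c57, 649b, 65f7, d77b, e7b3, f5e9}.
b22e is not among them, so fast-forward is not possible.

No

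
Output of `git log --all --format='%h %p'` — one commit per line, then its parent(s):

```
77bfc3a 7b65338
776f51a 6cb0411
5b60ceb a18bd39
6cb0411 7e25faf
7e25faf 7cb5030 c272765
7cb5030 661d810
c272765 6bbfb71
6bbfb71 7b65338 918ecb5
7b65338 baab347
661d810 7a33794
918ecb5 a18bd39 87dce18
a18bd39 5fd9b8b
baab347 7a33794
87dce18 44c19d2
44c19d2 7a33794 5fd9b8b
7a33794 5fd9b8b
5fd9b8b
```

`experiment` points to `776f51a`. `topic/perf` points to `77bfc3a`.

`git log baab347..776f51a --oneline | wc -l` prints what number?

Reachable from 776f51a: {44c19d2, 5fd9b8b, 661d810, 6bbfb71, 6cb0411, 776f51a, 7a33794, 7b65338, 7cb5030, 7e25faf, 87dce18, 918ecb5, a18bd39, baab347, c272765}.
Reachable from baab347: {5fd9b8b, 7a33794, baab347}.
In 776f51a's history but not baab347's: {44c19d2, 661d810, 6bbfb71, 6cb0411, 776f51a, 7b65338, 7cb5030, 7e25faf, 87dce18, 918ecb5, a18bd39, c272765} — 12 commits.

12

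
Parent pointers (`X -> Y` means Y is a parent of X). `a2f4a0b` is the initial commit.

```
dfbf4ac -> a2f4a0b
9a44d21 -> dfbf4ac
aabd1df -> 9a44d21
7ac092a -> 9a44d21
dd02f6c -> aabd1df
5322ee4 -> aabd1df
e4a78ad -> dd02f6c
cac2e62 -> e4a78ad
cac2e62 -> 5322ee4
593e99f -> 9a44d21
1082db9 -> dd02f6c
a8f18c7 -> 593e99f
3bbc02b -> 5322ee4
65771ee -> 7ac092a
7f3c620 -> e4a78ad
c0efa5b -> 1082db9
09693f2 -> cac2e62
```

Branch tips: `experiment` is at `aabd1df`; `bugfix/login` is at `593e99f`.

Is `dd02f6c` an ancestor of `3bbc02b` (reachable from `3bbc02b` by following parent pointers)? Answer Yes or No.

Ancestors of 3bbc02b: {3bbc02b, 5322ee4, 9a44d21, a2f4a0b, aabd1df, dfbf4ac}.
dd02f6c is not in that set, so it is not an ancestor of 3bbc02b.

No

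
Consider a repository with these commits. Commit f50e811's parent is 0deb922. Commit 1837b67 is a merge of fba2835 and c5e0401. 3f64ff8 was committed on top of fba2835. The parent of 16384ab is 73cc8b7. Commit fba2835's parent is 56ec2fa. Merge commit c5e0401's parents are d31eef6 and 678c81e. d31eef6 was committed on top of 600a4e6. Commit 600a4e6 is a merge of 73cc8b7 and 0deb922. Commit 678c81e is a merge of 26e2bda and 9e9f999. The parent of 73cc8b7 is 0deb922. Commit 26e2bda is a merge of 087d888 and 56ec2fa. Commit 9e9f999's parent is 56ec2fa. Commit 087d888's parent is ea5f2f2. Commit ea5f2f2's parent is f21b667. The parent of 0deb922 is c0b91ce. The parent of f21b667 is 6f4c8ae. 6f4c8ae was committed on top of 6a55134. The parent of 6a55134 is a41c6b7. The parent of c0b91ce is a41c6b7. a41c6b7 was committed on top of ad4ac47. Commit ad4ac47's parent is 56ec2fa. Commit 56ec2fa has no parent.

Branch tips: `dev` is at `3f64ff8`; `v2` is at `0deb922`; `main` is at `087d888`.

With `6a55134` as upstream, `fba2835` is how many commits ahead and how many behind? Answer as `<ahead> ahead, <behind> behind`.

Reachable from fba2835: {56ec2fa, fba2835}.
Reachable from 6a55134: {56ec2fa, 6a55134, a41c6b7, ad4ac47}.
Only in fba2835's history (ahead): {fba2835} — 1.
Only in 6a55134's history (behind): {6a55134, a41c6b7, ad4ac47} — 3.

1 ahead, 3 behind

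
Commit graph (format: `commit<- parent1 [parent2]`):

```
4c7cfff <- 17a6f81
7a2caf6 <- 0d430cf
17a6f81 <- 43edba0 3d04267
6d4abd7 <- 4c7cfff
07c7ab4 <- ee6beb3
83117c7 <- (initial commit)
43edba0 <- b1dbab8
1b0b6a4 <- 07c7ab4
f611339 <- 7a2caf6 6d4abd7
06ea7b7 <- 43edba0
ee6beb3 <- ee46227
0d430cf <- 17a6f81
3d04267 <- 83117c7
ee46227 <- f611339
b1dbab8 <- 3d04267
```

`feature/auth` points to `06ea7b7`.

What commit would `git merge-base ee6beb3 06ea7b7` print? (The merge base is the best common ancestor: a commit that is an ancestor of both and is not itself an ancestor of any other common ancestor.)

Ancestors of ee6beb3: {0d430cf, 17a6f81, 3d04267, 43edba0, 4c7cfff, 6d4abd7, 7a2caf6, 83117c7, b1dbab8, ee46227, ee6beb3, f611339}.
Ancestors of 06ea7b7: {06ea7b7, 3d04267, 43edba0, 83117c7, b1dbab8}.
Common ancestors: {3d04267, 43edba0, 83117c7, b1dbab8}.
Among these, 43edba0 is not an ancestor of any other common ancestor — it is the merge base.

43edba0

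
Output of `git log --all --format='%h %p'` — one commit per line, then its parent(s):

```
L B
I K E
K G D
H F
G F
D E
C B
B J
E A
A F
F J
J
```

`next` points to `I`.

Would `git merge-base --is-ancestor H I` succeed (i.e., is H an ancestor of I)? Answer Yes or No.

Ancestors of I: {A, D, E, F, G, I, J, K}.
H is not in that set, so it is not an ancestor of I.

No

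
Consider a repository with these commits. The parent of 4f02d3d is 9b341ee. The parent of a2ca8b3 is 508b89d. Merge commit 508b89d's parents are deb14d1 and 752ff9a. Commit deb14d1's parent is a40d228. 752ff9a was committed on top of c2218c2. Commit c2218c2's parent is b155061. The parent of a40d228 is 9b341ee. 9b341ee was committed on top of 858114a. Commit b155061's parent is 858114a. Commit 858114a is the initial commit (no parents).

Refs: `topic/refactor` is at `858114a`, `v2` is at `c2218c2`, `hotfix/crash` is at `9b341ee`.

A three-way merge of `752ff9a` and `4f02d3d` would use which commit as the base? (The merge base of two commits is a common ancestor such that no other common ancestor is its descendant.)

858114a

Ancestors of 752ff9a: {752ff9a, 858114a, b155061, c2218c2}.
Ancestors of 4f02d3d: {4f02d3d, 858114a, 9b341ee}.
Common ancestors: {858114a}.
The only common ancestor is 858114a, so it is the merge base.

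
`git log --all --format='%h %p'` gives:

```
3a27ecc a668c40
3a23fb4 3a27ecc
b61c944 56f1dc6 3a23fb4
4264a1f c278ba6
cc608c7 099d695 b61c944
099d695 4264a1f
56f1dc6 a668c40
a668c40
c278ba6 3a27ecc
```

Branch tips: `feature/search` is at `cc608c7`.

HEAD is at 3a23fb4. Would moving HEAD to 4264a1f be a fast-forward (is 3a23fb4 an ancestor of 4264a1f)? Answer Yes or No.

No

A fast-forward from 3a23fb4 to 4264a1f is possible iff 3a23fb4 is an ancestor of 4264a1f.
Ancestors of 4264a1f: {3a27ecc, 4264a1f, a668c40, c278ba6}.
3a23fb4 is not among them, so fast-forward is not possible.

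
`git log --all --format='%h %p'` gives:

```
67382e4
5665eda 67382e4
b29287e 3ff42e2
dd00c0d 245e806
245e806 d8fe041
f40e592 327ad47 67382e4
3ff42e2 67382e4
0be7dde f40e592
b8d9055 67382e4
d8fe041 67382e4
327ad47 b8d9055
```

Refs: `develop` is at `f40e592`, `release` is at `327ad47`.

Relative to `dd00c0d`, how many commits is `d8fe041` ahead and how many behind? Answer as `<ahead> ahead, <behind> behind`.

Reachable from d8fe041: {67382e4, d8fe041}.
Reachable from dd00c0d: {245e806, 67382e4, d8fe041, dd00c0d}.
Only in d8fe041's history (ahead): {} — 0.
Only in dd00c0d's history (behind): {245e806, dd00c0d} — 2.

0 ahead, 2 behind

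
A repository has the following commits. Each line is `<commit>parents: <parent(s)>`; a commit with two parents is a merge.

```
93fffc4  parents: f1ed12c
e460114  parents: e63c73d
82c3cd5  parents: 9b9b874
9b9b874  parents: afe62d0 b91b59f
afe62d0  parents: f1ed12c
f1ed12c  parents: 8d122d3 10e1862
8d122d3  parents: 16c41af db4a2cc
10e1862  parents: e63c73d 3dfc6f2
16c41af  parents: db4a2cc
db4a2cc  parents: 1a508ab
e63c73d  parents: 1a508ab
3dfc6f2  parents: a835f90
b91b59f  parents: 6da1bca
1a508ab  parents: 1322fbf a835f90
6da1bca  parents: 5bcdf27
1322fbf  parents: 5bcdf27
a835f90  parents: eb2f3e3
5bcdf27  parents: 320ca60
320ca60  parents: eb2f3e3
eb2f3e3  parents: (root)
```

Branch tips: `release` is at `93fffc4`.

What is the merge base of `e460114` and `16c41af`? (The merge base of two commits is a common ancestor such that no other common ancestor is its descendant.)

Ancestors of e460114: {1322fbf, 1a508ab, 320ca60, 5bcdf27, a835f90, e460114, e63c73d, eb2f3e3}.
Ancestors of 16c41af: {1322fbf, 16c41af, 1a508ab, 320ca60, 5bcdf27, a835f90, db4a2cc, eb2f3e3}.
Common ancestors: {1322fbf, 1a508ab, 320ca60, 5bcdf27, a835f90, eb2f3e3}.
Among these, 1a508ab is not an ancestor of any other common ancestor — it is the merge base.

1a508ab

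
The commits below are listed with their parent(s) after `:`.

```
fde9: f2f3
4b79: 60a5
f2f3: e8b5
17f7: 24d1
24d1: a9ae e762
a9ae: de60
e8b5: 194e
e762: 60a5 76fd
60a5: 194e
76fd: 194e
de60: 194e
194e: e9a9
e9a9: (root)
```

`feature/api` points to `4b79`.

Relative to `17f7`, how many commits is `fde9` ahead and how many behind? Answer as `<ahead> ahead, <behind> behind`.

Reachable from fde9: {194e, e8b5, e9a9, f2f3, fde9}.
Reachable from 17f7: {17f7, 194e, 24d1, 60a5, 76fd, a9ae, de60, e762, e9a9}.
Only in fde9's history (ahead): {e8b5, f2f3, fde9} — 3.
Only in 17f7's history (behind): {17f7, 24d1, 60a5, 76fd, a9ae, de60, e762} — 7.

3 ahead, 7 behind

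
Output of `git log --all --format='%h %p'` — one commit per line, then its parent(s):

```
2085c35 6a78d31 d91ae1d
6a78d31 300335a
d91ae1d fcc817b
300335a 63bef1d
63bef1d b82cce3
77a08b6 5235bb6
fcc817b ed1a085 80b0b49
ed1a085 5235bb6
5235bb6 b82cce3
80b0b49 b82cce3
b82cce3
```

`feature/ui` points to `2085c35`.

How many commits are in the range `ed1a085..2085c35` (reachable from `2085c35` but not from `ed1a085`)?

Reachable from 2085c35: {2085c35, 300335a, 5235bb6, 63bef1d, 6a78d31, 80b0b49, b82cce3, d91ae1d, ed1a085, fcc817b}.
Reachable from ed1a085: {5235bb6, b82cce3, ed1a085}.
In 2085c35's history but not ed1a085's: {2085c35, 300335a, 63bef1d, 6a78d31, 80b0b49, d91ae1d, fcc817b} — 7 commits.

7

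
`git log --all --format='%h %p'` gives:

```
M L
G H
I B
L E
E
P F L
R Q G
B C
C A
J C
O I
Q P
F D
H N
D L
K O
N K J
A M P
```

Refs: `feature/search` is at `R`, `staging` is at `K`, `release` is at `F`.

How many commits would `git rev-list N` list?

Walking parent pointers from N: reachable set = {A, B, C, D, E, F, I, J, K, L, M, N, O, P}.
That is 14 commits.

14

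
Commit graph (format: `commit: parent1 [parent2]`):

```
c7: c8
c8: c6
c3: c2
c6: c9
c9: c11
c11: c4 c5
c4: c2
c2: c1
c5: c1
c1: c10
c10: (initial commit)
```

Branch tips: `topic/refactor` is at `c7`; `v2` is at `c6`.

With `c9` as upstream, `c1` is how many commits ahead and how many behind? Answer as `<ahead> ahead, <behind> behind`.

0 ahead, 5 behind

Reachable from c1: {c1, c10}.
Reachable from c9: {c1, c10, c11, c2, c4, c5, c9}.
Only in c1's history (ahead): {} — 0.
Only in c9's history (behind): {c11, c2, c4, c5, c9} — 5.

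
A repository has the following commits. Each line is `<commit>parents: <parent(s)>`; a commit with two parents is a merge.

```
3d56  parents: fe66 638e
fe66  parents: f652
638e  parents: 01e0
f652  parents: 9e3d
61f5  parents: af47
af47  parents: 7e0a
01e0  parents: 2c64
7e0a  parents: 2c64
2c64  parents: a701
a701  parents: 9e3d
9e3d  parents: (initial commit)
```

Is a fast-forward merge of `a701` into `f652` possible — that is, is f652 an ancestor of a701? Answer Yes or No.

No

A fast-forward from f652 to a701 is possible iff f652 is an ancestor of a701.
Ancestors of a701: {9e3d, a701}.
f652 is not among them, so fast-forward is not possible.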